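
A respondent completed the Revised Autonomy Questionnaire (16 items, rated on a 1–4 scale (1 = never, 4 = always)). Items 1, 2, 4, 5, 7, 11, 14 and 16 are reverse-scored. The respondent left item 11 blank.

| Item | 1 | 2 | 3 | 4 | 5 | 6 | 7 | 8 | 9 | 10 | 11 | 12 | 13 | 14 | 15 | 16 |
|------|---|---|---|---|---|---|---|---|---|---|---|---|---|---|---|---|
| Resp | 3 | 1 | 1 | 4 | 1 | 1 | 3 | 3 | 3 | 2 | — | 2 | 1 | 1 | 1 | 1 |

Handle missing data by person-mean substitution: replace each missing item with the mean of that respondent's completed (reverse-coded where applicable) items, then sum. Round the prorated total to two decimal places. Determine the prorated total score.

37.33

Reverse-coded (reversed = (1+4) − raw = 5 − raw):
  item 1: 5 − 3 = 2
  item 2: 5 − 1 = 4
  item 4: 5 − 4 = 1
  item 5: 5 − 1 = 4
  item 7: 5 − 3 = 2
  item 14: 5 − 1 = 4
  item 16: 5 − 1 = 4
Completed scored items (15 of 16): 2, 4, 1, 1, 4, 1, 2, 3, 3, 2, 2, 1, 4, 1, 4; sum = 35.
Person mean = 35 / 15 ≈ 2.3333
Prorated total = (35 / 15) × 16 = 37.33 (to 2 dp)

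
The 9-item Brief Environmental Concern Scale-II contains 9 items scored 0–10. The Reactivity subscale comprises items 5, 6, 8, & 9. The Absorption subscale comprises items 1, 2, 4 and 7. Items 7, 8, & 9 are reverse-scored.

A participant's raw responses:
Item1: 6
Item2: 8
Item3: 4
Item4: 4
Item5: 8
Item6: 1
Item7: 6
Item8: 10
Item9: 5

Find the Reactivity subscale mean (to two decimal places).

3.50

Reactivity items: 5, 6, 8, 9.
Of these, items 8 & 9 are reverse-scored; reverse-coded value = 10 − response.
  item 5: 8
  item 6: 1
  item 8: 10 − 10 = 0
  item 9: 10 − 5 = 5
Sum = 8 + 1 + 0 + 5 = 14
Mean = 14 / 4 = 3.50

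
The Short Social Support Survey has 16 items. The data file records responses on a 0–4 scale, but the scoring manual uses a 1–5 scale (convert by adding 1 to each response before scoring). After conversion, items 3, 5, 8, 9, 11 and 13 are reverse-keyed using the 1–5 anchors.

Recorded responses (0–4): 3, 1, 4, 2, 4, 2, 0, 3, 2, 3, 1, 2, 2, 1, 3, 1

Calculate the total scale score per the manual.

42

Convert to 1–5: 4, 2, 5, 3, 5, 3, 1, 4, 3, 4, 2, 3, 3, 2, 4, 2
Reverse-coded (reversed = (1+5) − raw = 6 − raw):
  item 3: 6 − 5 = 1
  item 5: 6 − 5 = 1
  item 8: 6 − 4 = 2
  item 9: 6 − 3 = 3
  item 11: 6 − 2 = 4
  item 13: 6 − 3 = 3
Scored: 4, 2, 1, 3, 1, 3, 1, 2, 3, 4, 4, 3, 3, 2, 4, 2
Total = 42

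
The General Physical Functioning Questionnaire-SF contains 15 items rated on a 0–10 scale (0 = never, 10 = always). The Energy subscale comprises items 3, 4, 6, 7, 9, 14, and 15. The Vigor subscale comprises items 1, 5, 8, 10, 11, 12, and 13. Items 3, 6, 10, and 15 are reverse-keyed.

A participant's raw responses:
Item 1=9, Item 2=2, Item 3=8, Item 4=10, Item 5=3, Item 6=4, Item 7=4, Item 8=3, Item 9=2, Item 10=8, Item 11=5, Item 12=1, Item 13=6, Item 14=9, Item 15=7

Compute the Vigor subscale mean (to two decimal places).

4.14

Vigor items: 1, 5, 8, 10, 11, 12, 13.
Of these, item 10 is reverse-keyed; reversed = (0+10) − raw = 10 − raw.
  item 1: 9
  item 5: 3
  item 8: 3
  item 10: 10 − 8 = 2
  item 11: 5
  item 12: 1
  item 13: 6
Sum = 9 + 3 + 3 + 2 + 5 + 1 + 6 = 29
Mean = 29 / 7 = 4.14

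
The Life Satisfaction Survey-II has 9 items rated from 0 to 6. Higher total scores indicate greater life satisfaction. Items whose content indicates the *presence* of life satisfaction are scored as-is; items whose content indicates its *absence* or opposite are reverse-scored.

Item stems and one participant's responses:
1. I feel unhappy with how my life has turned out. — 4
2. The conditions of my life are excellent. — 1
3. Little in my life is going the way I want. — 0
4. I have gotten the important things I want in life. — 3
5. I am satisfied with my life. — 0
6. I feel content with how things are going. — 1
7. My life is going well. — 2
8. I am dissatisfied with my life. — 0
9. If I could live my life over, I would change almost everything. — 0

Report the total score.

Items 1, 3, 8, 9 describe the absence/opposite of life satisfaction → reverse-score.
reversed = (0+6) − raw = 6 − raw.
  item 1: 6 − 4 = 2
  item 2: 1
  item 3: 6 − 0 = 6
  item 4: 3
  item 5: 0
  item 6: 1
  item 7: 2
  item 8: 6 − 0 = 6
  item 9: 6 − 0 = 6
Total = 2 + 1 + 6 + 3 + 0 + 1 + 2 + 6 + 6 = 27

27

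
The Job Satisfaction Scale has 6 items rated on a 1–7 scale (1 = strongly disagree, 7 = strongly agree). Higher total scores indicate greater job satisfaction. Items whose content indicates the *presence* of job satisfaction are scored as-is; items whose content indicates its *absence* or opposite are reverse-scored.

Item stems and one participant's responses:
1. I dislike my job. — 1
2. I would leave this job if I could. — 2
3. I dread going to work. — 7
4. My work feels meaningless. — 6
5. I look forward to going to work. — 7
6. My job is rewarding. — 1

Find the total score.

Items 1, 2, 3, 4 describe the absence/opposite of job satisfaction → reverse-score.
reverse-coded value = 8 − response.
  item 1: 8 − 1 = 7
  item 2: 8 − 2 = 6
  item 3: 8 − 7 = 1
  item 4: 8 − 6 = 2
  item 5: 7
  item 6: 1
Total = 7 + 6 + 1 + 2 + 7 + 1 = 24

24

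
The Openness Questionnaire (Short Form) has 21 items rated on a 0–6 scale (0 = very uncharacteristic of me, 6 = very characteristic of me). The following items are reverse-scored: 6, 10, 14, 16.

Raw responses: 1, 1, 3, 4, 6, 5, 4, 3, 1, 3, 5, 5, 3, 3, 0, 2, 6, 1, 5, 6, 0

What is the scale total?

65

Reverse-coded items (reversed = (0+6) − raw = 6 − raw):
  item 6: 6 − 5 = 1
  item 10: 6 − 3 = 3
  item 14: 6 − 3 = 3
  item 16: 6 − 2 = 4
Scored items: 1, 1, 3, 4, 6, 1, 4, 3, 1, 3, 5, 5, 3, 3, 0, 4, 6, 1, 5, 6, 0
Total = 1 + 1 + 3 + 4 + 6 + 1 + 4 + 3 + 1 + 3 + 5 + 5 + 3 + 3 + 0 + 4 + 6 + 1 + 5 + 6 + 0 = 65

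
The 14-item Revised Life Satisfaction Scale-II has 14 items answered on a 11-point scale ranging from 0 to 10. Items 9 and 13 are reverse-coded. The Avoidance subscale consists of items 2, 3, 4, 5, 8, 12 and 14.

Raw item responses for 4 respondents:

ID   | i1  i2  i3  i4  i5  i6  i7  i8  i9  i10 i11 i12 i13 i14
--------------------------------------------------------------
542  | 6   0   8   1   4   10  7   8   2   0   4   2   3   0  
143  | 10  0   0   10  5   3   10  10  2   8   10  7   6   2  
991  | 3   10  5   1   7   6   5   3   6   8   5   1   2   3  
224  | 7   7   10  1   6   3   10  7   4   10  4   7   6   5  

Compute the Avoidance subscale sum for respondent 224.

43

Respondent 224 raw: 7, 7, 10, 1, 6, 3, 10, 7, 4, 10, 4, 7, 6, 5.
Avoidance items: 2, 3, 4, 5, 8, 12, 14.
Reverse-coded (reverse-coded value = 10 − response):
  item 2: 7
  item 3: 10
  item 4: 1
  item 5: 6
  item 8: 7
  item 12: 7
  item 14: 5
Sum = 7 + 10 + 1 + 6 + 7 + 7 + 5 = 43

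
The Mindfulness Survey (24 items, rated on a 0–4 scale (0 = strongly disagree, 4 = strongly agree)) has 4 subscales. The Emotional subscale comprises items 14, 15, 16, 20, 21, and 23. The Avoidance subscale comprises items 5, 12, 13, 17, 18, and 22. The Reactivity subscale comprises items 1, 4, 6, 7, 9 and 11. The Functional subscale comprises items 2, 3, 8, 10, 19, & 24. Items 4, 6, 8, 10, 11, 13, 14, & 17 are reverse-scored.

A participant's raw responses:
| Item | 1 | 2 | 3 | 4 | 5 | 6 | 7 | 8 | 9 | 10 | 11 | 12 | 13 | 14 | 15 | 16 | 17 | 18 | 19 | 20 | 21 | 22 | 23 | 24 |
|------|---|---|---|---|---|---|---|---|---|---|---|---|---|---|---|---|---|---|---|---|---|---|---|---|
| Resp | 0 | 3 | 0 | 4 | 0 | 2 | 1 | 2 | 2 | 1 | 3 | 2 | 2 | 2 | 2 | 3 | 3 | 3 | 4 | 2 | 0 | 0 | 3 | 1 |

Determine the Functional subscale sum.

Functional items: 2, 3, 8, 10, 19, 24.
Of these, items 8 & 10 are reverse-scored; reverse-coded value = 4 − response.
  item 2: 3
  item 3: 0
  item 8: 4 − 2 = 2
  item 10: 4 − 1 = 3
  item 19: 4
  item 24: 1
Sum = 3 + 0 + 2 + 3 + 4 + 1 = 13

13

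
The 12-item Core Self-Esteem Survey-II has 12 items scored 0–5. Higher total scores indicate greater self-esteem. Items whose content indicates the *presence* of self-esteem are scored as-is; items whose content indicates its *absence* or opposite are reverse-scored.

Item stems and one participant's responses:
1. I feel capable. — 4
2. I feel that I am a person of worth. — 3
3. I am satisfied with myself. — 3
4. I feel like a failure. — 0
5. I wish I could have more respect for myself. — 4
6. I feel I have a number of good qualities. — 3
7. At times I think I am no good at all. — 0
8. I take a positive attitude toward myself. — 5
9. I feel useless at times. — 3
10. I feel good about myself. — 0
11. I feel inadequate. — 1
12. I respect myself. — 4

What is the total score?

39

Items 4, 5, 7, 9, 11 describe the absence/opposite of self-esteem → reverse-score.
reversed = (0+5) − raw = 5 − raw.
  item 1: 4
  item 2: 3
  item 3: 3
  item 4: 5 − 0 = 5
  item 5: 5 − 4 = 1
  item 6: 3
  item 7: 5 − 0 = 5
  item 8: 5
  item 9: 5 − 3 = 2
  item 10: 0
  item 11: 5 − 1 = 4
  item 12: 4
Total = 4 + 3 + 3 + 5 + 1 + 3 + 5 + 5 + 2 + 0 + 4 + 4 = 39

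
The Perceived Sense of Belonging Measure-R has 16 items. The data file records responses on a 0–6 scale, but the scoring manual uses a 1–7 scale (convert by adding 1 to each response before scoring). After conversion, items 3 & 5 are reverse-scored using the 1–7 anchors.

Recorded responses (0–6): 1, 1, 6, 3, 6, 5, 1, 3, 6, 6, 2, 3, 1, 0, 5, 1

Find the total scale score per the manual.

54

Convert to 1–7: 2, 2, 7, 4, 7, 6, 2, 4, 7, 7, 3, 4, 2, 1, 6, 2
Reverse-coded (reverse-coded value = 8 − response):
  item 3: 8 − 7 = 1
  item 5: 8 − 7 = 1
Scored: 2, 2, 1, 4, 1, 6, 2, 4, 7, 7, 3, 4, 2, 1, 6, 2
Total = 54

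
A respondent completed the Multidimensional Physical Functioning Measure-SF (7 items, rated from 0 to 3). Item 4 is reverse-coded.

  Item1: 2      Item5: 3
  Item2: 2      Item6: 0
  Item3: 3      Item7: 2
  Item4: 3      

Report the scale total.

Reversing item 4 with 3 − raw:
Total = 2 + 2 + 3 + (3−3) + 3 + 0 + 2
      = 2 + 2 + 3 + 0 + 3 + 0 + 2 = 12

12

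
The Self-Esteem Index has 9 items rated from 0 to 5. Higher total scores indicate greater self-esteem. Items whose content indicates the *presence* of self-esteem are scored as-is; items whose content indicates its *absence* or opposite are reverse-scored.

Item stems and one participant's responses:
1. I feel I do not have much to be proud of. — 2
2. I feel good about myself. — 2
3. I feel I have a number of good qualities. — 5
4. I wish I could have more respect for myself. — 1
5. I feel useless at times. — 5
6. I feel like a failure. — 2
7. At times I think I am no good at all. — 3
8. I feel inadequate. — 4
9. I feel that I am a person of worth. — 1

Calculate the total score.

Items 1, 4, 5, 6, 7, 8 describe the absence/opposite of self-esteem → reverse-score.
reversed = (0+5) − raw = 5 − raw.
  item 1: 5 − 2 = 3
  item 2: 2
  item 3: 5
  item 4: 5 − 1 = 4
  item 5: 5 − 5 = 0
  item 6: 5 − 2 = 3
  item 7: 5 − 3 = 2
  item 8: 5 − 4 = 1
  item 9: 1
Total = 3 + 2 + 5 + 4 + 0 + 3 + 2 + 1 + 1 = 21

21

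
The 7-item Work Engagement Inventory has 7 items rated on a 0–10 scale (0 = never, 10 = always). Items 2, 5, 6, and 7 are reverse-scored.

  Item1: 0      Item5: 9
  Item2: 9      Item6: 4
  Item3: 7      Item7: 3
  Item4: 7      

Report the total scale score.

29

Raw sum = 39. Reverse-scored items: 2, 5, 6, 7; their raw sum = 25.
Each reversal replaces raw with 10 − raw, changing the total by 10 − 2·raw per item.
Total = 39 + 4·10 − 2·25 = 39 + 40 − 50 = 29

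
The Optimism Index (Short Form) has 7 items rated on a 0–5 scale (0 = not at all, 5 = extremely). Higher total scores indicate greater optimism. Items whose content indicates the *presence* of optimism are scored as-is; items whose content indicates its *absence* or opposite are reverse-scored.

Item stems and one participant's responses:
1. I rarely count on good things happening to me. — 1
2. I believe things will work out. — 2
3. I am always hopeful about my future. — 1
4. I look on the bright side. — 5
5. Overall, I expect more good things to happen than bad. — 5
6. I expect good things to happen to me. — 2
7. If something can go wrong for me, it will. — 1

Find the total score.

23

Items 1, 7 describe the absence/opposite of optimism → reverse-score.
on a 0–5 scale, reversed = 5 − raw.
  item 1: 5 − 1 = 4
  item 2: 2
  item 3: 1
  item 4: 5
  item 5: 5
  item 6: 2
  item 7: 5 − 1 = 4
Total = 4 + 2 + 1 + 5 + 5 + 2 + 4 = 23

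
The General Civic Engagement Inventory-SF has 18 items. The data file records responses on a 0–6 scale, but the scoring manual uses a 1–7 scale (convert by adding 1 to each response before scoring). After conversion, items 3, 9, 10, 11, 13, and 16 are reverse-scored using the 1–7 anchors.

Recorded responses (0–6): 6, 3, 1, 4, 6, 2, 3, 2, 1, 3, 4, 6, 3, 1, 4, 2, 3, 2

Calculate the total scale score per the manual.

82

Convert to 1–7: 7, 4, 2, 5, 7, 3, 4, 3, 2, 4, 5, 7, 4, 2, 5, 3, 4, 3
Reverse-coded (reversed = (1+7) − raw = 8 − raw):
  item 3: 8 − 2 = 6
  item 9: 8 − 2 = 6
  item 10: 8 − 4 = 4
  item 11: 8 − 5 = 3
  item 13: 8 − 4 = 4
  item 16: 8 − 3 = 5
Scored: 7, 4, 6, 5, 7, 3, 4, 3, 6, 4, 3, 7, 4, 2, 5, 5, 4, 3
Total = 82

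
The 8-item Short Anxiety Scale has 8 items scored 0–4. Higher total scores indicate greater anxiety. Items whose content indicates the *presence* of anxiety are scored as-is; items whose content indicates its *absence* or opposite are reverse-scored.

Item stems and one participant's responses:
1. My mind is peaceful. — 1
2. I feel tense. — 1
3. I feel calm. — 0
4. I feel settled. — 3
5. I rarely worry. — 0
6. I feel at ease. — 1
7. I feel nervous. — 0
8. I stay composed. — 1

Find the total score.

Items 1, 3, 4, 5, 6, 8 describe the absence/opposite of anxiety → reverse-score.
on a 0–4 scale, reversed = 4 − raw.
  item 1: 4 − 1 = 3
  item 2: 1
  item 3: 4 − 0 = 4
  item 4: 4 − 3 = 1
  item 5: 4 − 0 = 4
  item 6: 4 − 1 = 3
  item 7: 0
  item 8: 4 − 1 = 3
Total = 3 + 1 + 4 + 1 + 4 + 3 + 0 + 3 = 19

19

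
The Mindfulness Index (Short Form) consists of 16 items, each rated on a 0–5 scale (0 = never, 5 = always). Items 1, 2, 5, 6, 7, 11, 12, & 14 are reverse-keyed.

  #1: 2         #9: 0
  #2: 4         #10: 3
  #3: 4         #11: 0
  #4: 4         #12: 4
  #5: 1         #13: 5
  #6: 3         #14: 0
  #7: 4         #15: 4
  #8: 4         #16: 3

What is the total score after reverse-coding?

49

Reversing items 1, 2, 5, 6, 7, 11, 12 and 14 with 5 − raw:
Total = (5−2) + (5−4) + 4 + 4 + (5−1) + (5−3) + (5−4) + 4 + 0 + 3 + (5−0) + (5−4) + 5 + (5−0) + 4 + 3
      = 3 + 1 + 4 + 4 + 4 + 2 + 1 + 4 + 0 + 3 + 5 + 1 + 5 + 5 + 4 + 3 = 49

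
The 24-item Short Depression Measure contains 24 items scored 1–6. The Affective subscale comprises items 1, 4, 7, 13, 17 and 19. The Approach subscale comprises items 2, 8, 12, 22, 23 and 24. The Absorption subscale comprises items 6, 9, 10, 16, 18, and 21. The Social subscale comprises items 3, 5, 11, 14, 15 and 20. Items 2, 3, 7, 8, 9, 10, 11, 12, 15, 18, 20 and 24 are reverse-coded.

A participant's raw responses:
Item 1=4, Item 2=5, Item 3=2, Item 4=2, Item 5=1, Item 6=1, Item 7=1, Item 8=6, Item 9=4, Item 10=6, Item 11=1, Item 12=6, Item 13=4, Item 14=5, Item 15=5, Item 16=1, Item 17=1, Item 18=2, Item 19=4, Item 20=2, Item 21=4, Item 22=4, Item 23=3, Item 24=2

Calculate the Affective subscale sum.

21

Affective items: 1, 4, 7, 13, 17, 19.
Of these, item 7 is reverse-coded; reversed = (1+6) − raw = 7 − raw.
  item 1: 4
  item 4: 2
  item 7: 7 − 1 = 6
  item 13: 4
  item 17: 1
  item 19: 4
Sum = 4 + 2 + 6 + 4 + 1 + 4 = 21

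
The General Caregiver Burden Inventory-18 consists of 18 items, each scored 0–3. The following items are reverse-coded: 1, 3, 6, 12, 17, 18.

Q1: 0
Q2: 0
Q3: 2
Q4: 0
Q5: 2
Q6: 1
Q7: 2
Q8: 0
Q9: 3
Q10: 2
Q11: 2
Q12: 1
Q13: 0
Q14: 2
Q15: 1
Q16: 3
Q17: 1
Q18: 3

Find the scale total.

27

Reversing items 1, 3, 6, 12, 17, and 18 with 3 − raw:
Total = (3−0) + 0 + (3−2) + 0 + 2 + (3−1) + 2 + 0 + 3 + 2 + 2 + (3−1) + 0 + 2 + 1 + 3 + (3−1) + (3−3)
      = 3 + 0 + 1 + 0 + 2 + 2 + 2 + 0 + 3 + 2 + 2 + 2 + 0 + 2 + 1 + 3 + 2 + 0 = 27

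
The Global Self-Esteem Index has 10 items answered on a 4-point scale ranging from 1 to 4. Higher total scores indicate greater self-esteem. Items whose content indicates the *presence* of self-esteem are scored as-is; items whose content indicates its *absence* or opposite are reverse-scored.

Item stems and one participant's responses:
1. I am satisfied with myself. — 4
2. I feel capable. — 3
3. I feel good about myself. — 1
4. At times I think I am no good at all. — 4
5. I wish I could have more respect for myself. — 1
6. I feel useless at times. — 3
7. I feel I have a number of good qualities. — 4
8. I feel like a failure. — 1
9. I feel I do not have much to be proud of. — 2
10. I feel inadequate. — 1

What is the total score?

Items 4, 5, 6, 8, 9, 10 describe the absence/opposite of self-esteem → reverse-score.
on a 1–4 scale, reversed = 5 − raw.
  item 1: 4
  item 2: 3
  item 3: 1
  item 4: 5 − 4 = 1
  item 5: 5 − 1 = 4
  item 6: 5 − 3 = 2
  item 7: 4
  item 8: 5 − 1 = 4
  item 9: 5 − 2 = 3
  item 10: 5 − 1 = 4
Total = 4 + 3 + 1 + 1 + 4 + 2 + 4 + 4 + 3 + 4 = 30

30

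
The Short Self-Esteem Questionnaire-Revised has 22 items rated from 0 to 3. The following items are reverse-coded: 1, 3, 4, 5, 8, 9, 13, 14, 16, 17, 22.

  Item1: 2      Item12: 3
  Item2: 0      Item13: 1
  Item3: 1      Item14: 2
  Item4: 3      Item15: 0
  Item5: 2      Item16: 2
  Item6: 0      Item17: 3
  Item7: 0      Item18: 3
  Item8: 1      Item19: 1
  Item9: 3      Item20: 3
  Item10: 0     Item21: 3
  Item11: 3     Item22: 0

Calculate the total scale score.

29

Reverse-coded items use 3 − raw:
  item 1: 3 − 2 = 1
  item 3: 3 − 1 = 2
  item 4: 3 − 3 = 0
  item 5: 3 − 2 = 1
  item 8: 3 − 1 = 2
  item 9: 3 − 3 = 0
  item 13: 3 − 1 = 2
  item 14: 3 − 2 = 1
  item 16: 3 − 2 = 1
  item 17: 3 − 3 = 0
  item 22: 3 − 0 = 3
After reverse-coding: 1, 0, 2, 0, 1, 0, 0, 2, 0, 0, 3, 3, 2, 1, 0, 1, 0, 3, 1, 3, 3, 3
Total = 1 + 0 + 2 + 0 + 1 + 0 + 0 + 2 + 0 + 0 + 3 + 3 + 2 + 1 + 0 + 1 + 0 + 3 + 1 + 3 + 3 + 3 = 29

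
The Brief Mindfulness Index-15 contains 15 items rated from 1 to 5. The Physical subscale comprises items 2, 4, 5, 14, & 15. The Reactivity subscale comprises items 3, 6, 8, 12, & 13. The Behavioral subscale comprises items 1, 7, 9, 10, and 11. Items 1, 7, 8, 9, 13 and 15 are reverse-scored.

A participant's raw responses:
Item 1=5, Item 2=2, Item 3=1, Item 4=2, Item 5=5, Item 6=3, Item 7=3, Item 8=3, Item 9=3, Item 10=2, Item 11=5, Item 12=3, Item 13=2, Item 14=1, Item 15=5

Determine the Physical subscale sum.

Physical items: 2, 4, 5, 14, 15.
Of these, item 15 is reverse-scored; reverse-coded value = 6 − response.
  item 2: 2
  item 4: 2
  item 5: 5
  item 14: 1
  item 15: 6 − 5 = 1
Sum = 2 + 2 + 5 + 1 + 1 = 11

11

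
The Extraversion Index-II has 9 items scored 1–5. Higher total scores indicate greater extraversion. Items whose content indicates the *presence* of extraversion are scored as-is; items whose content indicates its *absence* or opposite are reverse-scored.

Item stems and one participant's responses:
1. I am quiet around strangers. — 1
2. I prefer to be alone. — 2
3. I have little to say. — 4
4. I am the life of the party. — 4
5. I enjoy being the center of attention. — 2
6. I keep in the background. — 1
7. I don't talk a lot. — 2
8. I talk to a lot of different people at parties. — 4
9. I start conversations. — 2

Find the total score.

Items 1, 2, 3, 6, 7 describe the absence/opposite of extraversion → reverse-score.
reversed = (1+5) − raw = 6 − raw.
  item 1: 6 − 1 = 5
  item 2: 6 − 2 = 4
  item 3: 6 − 4 = 2
  item 4: 4
  item 5: 2
  item 6: 6 − 1 = 5
  item 7: 6 − 2 = 4
  item 8: 4
  item 9: 2
Total = 5 + 4 + 2 + 4 + 2 + 5 + 4 + 4 + 2 = 32

32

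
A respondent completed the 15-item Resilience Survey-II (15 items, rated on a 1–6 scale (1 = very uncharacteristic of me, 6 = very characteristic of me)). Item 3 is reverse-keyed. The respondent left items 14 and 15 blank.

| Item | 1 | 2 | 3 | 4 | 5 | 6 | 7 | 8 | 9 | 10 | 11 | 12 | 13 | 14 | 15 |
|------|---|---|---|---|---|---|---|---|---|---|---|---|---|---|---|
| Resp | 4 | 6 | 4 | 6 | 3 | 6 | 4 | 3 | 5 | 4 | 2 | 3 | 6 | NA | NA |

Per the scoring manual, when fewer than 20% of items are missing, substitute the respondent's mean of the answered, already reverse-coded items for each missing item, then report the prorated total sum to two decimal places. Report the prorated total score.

63.46

Reverse-coded (reverse-coded value = 7 − response):
  item 3: 7 − 4 = 3
Completed scored items (13 of 15): 4, 6, 3, 6, 3, 6, 4, 3, 5, 4, 2, 3, 6; sum = 55.
Person mean = 55 / 13 ≈ 4.2308
Prorated total = (55 / 13) × 15 = 63.46 (to 2 dp)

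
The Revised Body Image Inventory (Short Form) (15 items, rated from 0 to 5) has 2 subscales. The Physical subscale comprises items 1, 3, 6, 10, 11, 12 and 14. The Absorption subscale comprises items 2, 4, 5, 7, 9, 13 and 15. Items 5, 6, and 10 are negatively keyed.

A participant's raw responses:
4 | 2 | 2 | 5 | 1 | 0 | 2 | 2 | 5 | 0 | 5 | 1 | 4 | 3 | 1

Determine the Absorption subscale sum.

23

Absorption items: 2, 4, 5, 7, 9, 13, 15.
Of these, item 5 is negatively keyed; reverse-coded value = 5 − response.
  item 2: 2
  item 4: 5
  item 5: 5 − 1 = 4
  item 7: 2
  item 9: 5
  item 13: 4
  item 15: 1
Sum = 2 + 5 + 4 + 2 + 5 + 4 + 1 = 23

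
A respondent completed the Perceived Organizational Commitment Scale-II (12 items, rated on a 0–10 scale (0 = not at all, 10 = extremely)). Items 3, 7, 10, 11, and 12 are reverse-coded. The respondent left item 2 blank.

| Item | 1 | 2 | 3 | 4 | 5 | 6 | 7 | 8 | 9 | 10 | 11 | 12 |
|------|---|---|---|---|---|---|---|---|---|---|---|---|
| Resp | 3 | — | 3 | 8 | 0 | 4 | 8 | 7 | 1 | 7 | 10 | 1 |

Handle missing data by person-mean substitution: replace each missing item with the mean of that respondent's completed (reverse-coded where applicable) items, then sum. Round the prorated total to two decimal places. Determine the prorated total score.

48.00

Reverse-coded (reversed = (0+10) − raw = 10 − raw):
  item 3: 10 − 3 = 7
  item 7: 10 − 8 = 2
  item 10: 10 − 7 = 3
  item 11: 10 − 10 = 0
  item 12: 10 − 1 = 9
Completed scored items (11 of 12): 3, 7, 8, 0, 4, 2, 7, 1, 3, 0, 9; sum = 44.
Person mean = 44 / 11 ≈ 4.0000
Prorated total = (44 / 11) × 12 = 48.00 (to 2 dp)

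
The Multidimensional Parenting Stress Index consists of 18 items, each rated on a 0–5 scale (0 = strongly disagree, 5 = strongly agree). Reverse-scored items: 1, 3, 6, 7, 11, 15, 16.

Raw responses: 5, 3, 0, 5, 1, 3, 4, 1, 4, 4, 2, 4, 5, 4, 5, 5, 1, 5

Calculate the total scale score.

48

Raw sum = 61. Reverse-scored items: 1, 3, 6, 7, 11, 15, 16; their raw sum = 24.
Each reversal replaces raw with 5 − raw, changing the total by 5 − 2·raw per item.
Total = 61 + 7·5 − 2·24 = 61 + 35 − 48 = 48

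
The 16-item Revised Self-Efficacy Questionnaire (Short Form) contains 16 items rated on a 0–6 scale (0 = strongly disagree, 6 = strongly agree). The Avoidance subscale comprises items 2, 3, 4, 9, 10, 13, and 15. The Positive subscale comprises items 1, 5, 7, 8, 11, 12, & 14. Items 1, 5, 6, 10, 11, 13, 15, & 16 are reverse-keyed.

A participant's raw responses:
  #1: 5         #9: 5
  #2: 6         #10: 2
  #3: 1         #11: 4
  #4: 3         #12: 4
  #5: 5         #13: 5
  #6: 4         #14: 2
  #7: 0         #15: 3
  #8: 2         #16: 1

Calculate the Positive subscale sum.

Positive items: 1, 5, 7, 8, 11, 12, 14.
Of these, items 1, 5, and 11 are reverse-keyed; on a 0–6 scale, reversed = 6 − raw.
  item 1: 6 − 5 = 1
  item 5: 6 − 5 = 1
  item 7: 0
  item 8: 2
  item 11: 6 − 4 = 2
  item 12: 4
  item 14: 2
Sum = 1 + 1 + 0 + 2 + 2 + 4 + 2 = 12

12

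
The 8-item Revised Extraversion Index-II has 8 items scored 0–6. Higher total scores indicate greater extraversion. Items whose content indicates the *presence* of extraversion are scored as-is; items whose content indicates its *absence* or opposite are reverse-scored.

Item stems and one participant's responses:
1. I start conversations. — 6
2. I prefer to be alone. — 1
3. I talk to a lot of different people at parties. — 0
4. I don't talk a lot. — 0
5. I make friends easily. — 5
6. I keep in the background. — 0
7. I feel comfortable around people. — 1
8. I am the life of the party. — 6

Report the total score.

Items 2, 4, 6 describe the absence/opposite of extraversion → reverse-score.
on a 0–6 scale, reversed = 6 − raw.
  item 1: 6
  item 2: 6 − 1 = 5
  item 3: 0
  item 4: 6 − 0 = 6
  item 5: 5
  item 6: 6 − 0 = 6
  item 7: 1
  item 8: 6
Total = 6 + 5 + 0 + 6 + 5 + 6 + 1 + 6 = 35

35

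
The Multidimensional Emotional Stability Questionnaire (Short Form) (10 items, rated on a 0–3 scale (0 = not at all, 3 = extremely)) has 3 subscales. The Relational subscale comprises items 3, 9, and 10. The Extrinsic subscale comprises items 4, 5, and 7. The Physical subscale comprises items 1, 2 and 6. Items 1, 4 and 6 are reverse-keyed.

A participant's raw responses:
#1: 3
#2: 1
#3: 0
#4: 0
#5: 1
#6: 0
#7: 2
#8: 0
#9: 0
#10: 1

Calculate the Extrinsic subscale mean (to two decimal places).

Extrinsic items: 4, 5, 7.
Of these, item 4 is reverse-keyed; reversed = (0+3) − raw = 3 − raw.
  item 4: 3 − 0 = 3
  item 5: 1
  item 7: 2
Sum = 3 + 1 + 2 = 6
Mean = 6 / 3 = 2.00

2.00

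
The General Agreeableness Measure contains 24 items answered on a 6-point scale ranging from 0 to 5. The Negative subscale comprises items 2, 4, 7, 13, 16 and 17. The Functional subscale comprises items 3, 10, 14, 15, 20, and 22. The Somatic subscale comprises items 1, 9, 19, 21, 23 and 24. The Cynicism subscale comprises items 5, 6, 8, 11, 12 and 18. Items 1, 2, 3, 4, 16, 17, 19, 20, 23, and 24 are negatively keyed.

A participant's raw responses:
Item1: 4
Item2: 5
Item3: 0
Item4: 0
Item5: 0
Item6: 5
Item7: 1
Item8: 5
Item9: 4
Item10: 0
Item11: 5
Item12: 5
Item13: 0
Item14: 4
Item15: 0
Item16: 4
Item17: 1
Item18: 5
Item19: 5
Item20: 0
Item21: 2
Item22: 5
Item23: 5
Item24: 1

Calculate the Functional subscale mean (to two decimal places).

Functional items: 3, 10, 14, 15, 20, 22.
Of these, items 3 and 20 are negatively keyed; on a 0–5 scale, reversed = 5 − raw.
  item 3: 5 − 0 = 5
  item 10: 0
  item 14: 4
  item 15: 0
  item 20: 5 − 0 = 5
  item 22: 5
Sum = 5 + 0 + 4 + 0 + 5 + 5 = 19
Mean = 19 / 6 = 3.17

3.17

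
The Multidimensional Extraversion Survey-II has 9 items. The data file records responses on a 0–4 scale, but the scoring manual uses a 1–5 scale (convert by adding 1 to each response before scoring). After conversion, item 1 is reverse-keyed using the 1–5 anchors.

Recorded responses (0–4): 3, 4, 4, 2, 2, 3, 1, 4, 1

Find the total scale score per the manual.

31

Convert to 1–5: 4, 5, 5, 3, 3, 4, 2, 5, 2
Reverse-coded (on a 1–5 scale, reversed = 6 − raw):
  item 1: 6 − 4 = 2
Scored: 2, 5, 5, 3, 3, 4, 2, 5, 2
Total = 31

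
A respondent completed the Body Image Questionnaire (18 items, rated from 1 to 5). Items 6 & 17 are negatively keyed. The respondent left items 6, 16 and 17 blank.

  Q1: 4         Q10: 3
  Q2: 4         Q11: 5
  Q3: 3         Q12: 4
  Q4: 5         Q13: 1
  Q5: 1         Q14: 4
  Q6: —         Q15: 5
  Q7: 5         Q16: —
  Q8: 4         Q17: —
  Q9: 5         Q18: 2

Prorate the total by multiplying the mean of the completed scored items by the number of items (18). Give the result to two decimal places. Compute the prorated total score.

Reverse-coded (reversed = (1+5) − raw = 6 − raw):
Completed scored items (15 of 18): 4, 4, 3, 5, 1, 5, 4, 5, 3, 5, 4, 1, 4, 5, 2; sum = 55.
Person mean = 55 / 15 ≈ 3.6667
Prorated total = (55 / 15) × 18 = 66.00 (to 2 dp)

66.00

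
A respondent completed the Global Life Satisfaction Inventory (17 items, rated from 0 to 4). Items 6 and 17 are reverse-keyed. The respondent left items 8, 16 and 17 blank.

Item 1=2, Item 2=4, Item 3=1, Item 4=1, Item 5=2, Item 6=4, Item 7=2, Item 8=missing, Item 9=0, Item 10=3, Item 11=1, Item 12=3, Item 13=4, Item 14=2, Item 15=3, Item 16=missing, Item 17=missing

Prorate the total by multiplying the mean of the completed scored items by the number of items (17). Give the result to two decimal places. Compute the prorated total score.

34.00

Reverse-coded (on a 0–4 scale, reversed = 4 − raw):
  item 6: 4 − 4 = 0
Completed scored items (14 of 17): 2, 4, 1, 1, 2, 0, 2, 0, 3, 1, 3, 4, 2, 3; sum = 28.
Person mean = 28 / 14 ≈ 2.0000
Prorated total = (28 / 14) × 17 = 34.00 (to 2 dp)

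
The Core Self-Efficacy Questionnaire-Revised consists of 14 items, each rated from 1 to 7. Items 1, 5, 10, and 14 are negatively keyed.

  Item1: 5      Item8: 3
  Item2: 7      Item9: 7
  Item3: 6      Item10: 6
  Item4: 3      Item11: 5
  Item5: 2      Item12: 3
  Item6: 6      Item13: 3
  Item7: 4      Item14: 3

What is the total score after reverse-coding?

Raw sum = 63. Negatively keyed items: 1, 5, 10, 14; their raw sum = 16.
Each reversal replaces raw with 8 − raw, changing the total by 8 − 2·raw per item.
Total = 63 + 4·8 − 2·16 = 63 + 32 − 32 = 63

63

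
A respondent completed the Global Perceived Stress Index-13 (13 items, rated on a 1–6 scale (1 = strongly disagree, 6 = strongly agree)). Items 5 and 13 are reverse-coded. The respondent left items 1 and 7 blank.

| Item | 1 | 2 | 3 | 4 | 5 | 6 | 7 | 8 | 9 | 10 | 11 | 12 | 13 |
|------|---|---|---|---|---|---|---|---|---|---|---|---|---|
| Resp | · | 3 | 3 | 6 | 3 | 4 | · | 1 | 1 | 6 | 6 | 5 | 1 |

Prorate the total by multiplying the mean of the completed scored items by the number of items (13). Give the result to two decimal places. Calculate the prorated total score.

53.18

Reverse-coded (reversed = (1+6) − raw = 7 − raw):
  item 5: 7 − 3 = 4
  item 13: 7 − 1 = 6
Completed scored items (11 of 13): 3, 3, 6, 4, 4, 1, 1, 6, 6, 5, 6; sum = 45.
Person mean = 45 / 11 ≈ 4.0909
Prorated total = (45 / 11) × 13 = 53.18 (to 2 dp)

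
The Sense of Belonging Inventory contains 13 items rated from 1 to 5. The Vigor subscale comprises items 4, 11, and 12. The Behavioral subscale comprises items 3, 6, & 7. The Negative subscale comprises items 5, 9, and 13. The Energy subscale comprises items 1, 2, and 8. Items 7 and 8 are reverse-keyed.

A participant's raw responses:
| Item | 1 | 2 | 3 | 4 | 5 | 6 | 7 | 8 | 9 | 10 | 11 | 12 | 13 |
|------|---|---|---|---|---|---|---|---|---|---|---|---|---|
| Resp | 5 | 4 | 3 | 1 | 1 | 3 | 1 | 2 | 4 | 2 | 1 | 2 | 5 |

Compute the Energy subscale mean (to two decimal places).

4.33

Energy items: 1, 2, 8.
Of these, item 8 is reverse-keyed; reversed = (1+5) − raw = 6 − raw.
  item 1: 5
  item 2: 4
  item 8: 6 − 2 = 4
Sum = 5 + 4 + 4 = 13
Mean = 13 / 3 = 4.33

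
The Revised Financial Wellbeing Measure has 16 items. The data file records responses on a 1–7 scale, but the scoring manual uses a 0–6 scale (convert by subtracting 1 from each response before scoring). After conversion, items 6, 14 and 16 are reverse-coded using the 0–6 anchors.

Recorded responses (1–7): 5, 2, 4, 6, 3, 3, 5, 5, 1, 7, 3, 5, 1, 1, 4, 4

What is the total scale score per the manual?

51

Convert to 0–6: 4, 1, 3, 5, 2, 2, 4, 4, 0, 6, 2, 4, 0, 0, 3, 3
Reverse-coded (on a 0–6 scale, reversed = 6 − raw):
  item 6: 6 − 2 = 4
  item 14: 6 − 0 = 6
  item 16: 6 − 3 = 3
Scored: 4, 1, 3, 5, 2, 4, 4, 4, 0, 6, 2, 4, 0, 6, 3, 3
Total = 51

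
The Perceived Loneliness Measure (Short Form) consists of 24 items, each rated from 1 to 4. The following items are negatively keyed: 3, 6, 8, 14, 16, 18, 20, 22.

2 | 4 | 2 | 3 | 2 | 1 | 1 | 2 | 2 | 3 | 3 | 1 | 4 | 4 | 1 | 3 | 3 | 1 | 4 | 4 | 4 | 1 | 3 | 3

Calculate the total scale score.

Reverse-coded items (on a 1–4 scale, reversed = 5 − raw):
  item 3: 5 − 2 = 3
  item 6: 5 − 1 = 4
  item 8: 5 − 2 = 3
  item 14: 5 − 4 = 1
  item 16: 5 − 3 = 2
  item 18: 5 − 1 = 4
  item 20: 5 − 4 = 1
  item 22: 5 − 1 = 4
After reverse-coding: 2, 4, 3, 3, 2, 4, 1, 3, 2, 3, 3, 1, 4, 1, 1, 2, 3, 4, 4, 1, 4, 4, 3, 3
Total = 2 + 4 + 3 + 3 + 2 + 4 + 1 + 3 + 2 + 3 + 3 + 1 + 4 + 1 + 1 + 2 + 3 + 4 + 4 + 1 + 4 + 4 + 3 + 3 = 65

65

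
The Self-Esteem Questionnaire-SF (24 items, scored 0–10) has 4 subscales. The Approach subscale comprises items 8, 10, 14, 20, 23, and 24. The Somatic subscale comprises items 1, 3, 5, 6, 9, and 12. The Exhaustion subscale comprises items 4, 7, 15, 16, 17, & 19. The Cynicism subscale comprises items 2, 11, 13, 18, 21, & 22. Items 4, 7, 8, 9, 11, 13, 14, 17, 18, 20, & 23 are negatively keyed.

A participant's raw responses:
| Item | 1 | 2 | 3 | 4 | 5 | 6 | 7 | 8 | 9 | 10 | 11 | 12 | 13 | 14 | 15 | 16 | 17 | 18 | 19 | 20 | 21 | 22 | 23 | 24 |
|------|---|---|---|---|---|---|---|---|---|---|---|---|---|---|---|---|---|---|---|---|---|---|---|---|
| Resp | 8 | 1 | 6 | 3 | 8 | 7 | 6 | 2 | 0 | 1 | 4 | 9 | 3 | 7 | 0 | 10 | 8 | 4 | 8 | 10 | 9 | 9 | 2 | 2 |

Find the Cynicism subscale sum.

Cynicism items: 2, 11, 13, 18, 21, 22.
Of these, items 11, 13 and 18 are negatively keyed; reverse-coded value = 10 − response.
  item 2: 1
  item 11: 10 − 4 = 6
  item 13: 10 − 3 = 7
  item 18: 10 − 4 = 6
  item 21: 9
  item 22: 9
Sum = 1 + 6 + 7 + 6 + 9 + 9 = 38

38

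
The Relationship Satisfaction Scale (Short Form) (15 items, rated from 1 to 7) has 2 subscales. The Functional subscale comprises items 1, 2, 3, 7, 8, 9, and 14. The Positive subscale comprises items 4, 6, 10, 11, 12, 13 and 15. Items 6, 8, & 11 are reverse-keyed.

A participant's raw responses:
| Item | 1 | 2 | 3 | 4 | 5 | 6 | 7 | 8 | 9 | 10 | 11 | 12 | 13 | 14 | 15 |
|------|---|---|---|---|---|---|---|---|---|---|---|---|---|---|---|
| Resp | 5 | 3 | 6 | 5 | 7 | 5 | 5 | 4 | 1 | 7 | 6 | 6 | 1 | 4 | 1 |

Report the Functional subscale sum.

Functional items: 1, 2, 3, 7, 8, 9, 14.
Of these, item 8 is reverse-keyed; reversed = (1+7) − raw = 8 − raw.
  item 1: 5
  item 2: 3
  item 3: 6
  item 7: 5
  item 8: 8 − 4 = 4
  item 9: 1
  item 14: 4
Sum = 5 + 3 + 6 + 5 + 4 + 1 + 4 = 28

28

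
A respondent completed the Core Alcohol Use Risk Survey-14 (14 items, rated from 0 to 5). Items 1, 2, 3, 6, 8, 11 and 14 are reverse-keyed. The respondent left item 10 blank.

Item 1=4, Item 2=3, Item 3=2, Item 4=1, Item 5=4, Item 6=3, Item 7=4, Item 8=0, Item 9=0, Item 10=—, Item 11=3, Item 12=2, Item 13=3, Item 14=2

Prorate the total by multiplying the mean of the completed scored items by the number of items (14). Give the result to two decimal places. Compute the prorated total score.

Reverse-coded (on a 0–5 scale, reversed = 5 − raw):
  item 1: 5 − 4 = 1
  item 2: 5 − 3 = 2
  item 3: 5 − 2 = 3
  item 6: 5 − 3 = 2
  item 8: 5 − 0 = 5
  item 11: 5 − 3 = 2
  item 14: 5 − 2 = 3
Completed scored items (13 of 14): 1, 2, 3, 1, 4, 2, 4, 5, 0, 2, 2, 3, 3; sum = 32.
Person mean = 32 / 13 ≈ 2.4615
Prorated total = (32 / 13) × 14 = 34.46 (to 2 dp)

34.46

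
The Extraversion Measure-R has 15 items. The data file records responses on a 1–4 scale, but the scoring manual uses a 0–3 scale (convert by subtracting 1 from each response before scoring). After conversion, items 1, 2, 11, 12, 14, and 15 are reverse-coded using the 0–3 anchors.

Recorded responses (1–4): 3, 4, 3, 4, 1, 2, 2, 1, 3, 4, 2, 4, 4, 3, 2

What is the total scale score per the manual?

Convert to 0–3: 2, 3, 2, 3, 0, 1, 1, 0, 2, 3, 1, 3, 3, 2, 1
Reverse-coded (reverse-coded value = 3 − response):
  item 1: 3 − 2 = 1
  item 2: 3 − 3 = 0
  item 11: 3 − 1 = 2
  item 12: 3 − 3 = 0
  item 14: 3 − 2 = 1
  item 15: 3 − 1 = 2
Scored: 1, 0, 2, 3, 0, 1, 1, 0, 2, 3, 2, 0, 3, 1, 2
Total = 21

21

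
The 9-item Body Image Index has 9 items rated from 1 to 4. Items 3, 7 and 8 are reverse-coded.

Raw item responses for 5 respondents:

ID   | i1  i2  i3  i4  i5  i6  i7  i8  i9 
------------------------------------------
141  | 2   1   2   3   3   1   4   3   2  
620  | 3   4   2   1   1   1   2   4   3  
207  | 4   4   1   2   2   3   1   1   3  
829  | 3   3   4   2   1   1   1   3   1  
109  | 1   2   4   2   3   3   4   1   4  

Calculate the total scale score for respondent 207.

30

Respondent 207 raw: 4, 4, 1, 2, 2, 3, 1, 1, 3.
Reverse-coded (reversed = (1+4) − raw = 5 − raw):
  item 1: 4
  item 2: 4
  item 3: 5 − 1 = 4
  item 4: 2
  item 5: 2
  item 6: 3
  item 7: 5 − 1 = 4
  item 8: 5 − 1 = 4
  item 9: 3
Sum = 4 + 4 + 4 + 2 + 2 + 3 + 4 + 4 + 3 = 30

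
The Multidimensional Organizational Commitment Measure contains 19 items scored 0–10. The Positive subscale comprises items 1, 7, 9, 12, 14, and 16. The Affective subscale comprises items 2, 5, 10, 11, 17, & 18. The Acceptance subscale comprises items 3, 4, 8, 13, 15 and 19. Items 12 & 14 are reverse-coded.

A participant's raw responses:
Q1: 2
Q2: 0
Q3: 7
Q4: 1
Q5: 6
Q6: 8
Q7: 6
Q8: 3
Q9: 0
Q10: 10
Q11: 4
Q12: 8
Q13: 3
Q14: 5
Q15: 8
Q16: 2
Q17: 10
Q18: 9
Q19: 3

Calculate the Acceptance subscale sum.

25

Acceptance items: 3, 4, 8, 13, 15, 19.
  item 3: 7
  item 4: 1
  item 8: 3
  item 13: 3
  item 15: 8
  item 19: 3
Sum = 7 + 1 + 3 + 3 + 8 + 3 = 25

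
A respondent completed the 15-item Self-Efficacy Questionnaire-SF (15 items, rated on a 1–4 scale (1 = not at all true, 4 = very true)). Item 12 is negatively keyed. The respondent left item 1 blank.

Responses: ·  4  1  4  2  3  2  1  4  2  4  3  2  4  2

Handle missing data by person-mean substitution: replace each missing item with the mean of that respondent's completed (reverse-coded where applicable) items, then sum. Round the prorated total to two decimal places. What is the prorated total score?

39.64

Reverse-coded (reverse-coded value = 5 − response):
  item 12: 5 − 3 = 2
Completed scored items (14 of 15): 4, 1, 4, 2, 3, 2, 1, 4, 2, 4, 2, 2, 4, 2; sum = 37.
Person mean = 37 / 14 ≈ 2.6429
Prorated total = (37 / 14) × 15 = 39.64 (to 2 dp)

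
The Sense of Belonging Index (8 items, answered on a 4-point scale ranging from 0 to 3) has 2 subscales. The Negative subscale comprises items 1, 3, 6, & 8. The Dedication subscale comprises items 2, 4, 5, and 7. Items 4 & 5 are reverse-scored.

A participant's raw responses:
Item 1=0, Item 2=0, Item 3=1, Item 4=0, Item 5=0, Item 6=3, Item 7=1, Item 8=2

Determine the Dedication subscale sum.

7

Dedication items: 2, 4, 5, 7.
Of these, items 4 & 5 are reverse-scored; on a 0–3 scale, reversed = 3 − raw.
  item 2: 0
  item 4: 3 − 0 = 3
  item 5: 3 − 0 = 3
  item 7: 1
Sum = 0 + 3 + 3 + 1 = 7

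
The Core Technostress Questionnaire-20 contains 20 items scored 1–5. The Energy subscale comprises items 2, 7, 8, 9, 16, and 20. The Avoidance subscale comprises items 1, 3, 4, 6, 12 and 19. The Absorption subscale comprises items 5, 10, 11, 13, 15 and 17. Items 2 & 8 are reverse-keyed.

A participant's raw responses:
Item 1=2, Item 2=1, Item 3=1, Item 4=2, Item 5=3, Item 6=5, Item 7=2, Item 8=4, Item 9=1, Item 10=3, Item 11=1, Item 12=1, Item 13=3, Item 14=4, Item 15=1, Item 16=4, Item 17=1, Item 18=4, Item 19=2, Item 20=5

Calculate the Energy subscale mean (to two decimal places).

3.17

Energy items: 2, 7, 8, 9, 16, 20.
Of these, items 2 & 8 are reverse-keyed; reverse-coded value = 6 − response.
  item 2: 6 − 1 = 5
  item 7: 2
  item 8: 6 − 4 = 2
  item 9: 1
  item 16: 4
  item 20: 5
Sum = 5 + 2 + 2 + 1 + 4 + 5 = 19
Mean = 19 / 6 = 3.17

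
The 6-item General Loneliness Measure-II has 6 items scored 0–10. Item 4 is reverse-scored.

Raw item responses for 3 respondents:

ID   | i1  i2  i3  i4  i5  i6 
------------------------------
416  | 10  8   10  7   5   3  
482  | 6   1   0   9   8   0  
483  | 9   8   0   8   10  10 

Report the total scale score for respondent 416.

39

Respondent 416 raw: 10, 8, 10, 7, 5, 3.
Reverse-coded (reverse-coded value = 10 − response):
  item 1: 10
  item 2: 8
  item 3: 10
  item 4: 10 − 7 = 3
  item 5: 5
  item 6: 3
Sum = 10 + 8 + 10 + 3 + 5 + 3 = 39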